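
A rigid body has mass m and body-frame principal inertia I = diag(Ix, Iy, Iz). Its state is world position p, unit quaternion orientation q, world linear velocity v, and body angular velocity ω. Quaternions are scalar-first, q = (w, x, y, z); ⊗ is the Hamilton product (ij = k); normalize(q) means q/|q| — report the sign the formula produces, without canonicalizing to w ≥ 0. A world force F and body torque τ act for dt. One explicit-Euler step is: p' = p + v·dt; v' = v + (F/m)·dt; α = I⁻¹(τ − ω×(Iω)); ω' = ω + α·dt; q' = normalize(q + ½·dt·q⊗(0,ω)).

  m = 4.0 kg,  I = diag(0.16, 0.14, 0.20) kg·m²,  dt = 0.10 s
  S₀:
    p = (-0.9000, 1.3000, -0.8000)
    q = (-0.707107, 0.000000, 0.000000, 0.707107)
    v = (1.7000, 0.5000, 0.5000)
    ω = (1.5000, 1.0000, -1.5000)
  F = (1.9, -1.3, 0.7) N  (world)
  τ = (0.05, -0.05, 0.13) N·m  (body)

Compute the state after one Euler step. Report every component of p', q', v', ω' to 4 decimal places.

precession coupling ω×(Iω) = (-0.0900, 0.0900, -0.0300)
angular accel α = (0.8750, -1.0000, 0.8000)
ω + α·dt = (1.5875, 0.9000, -1.4200)
2q̇ = q⊗(0,ω) = (1.0606605, -1.7677675, 0.3535535, 1.0606605)
q' = normalize(q + ½dt·q⊗(0,ω)) = (-0.6496, -0.0878, 0.0176, 0.7550)
p + v·dt = (-0.7300, 1.3500, -0.7500)
new velocity v' = (1.7475, 0.4675, 0.5175)

p' = (-0.7300, 1.3500, -0.7500)
q' = (-0.6496, -0.0878, 0.0176, 0.7550)
v' = (1.7475, 0.4675, 0.5175)
ω' = (1.5875, 0.9000, -1.4200)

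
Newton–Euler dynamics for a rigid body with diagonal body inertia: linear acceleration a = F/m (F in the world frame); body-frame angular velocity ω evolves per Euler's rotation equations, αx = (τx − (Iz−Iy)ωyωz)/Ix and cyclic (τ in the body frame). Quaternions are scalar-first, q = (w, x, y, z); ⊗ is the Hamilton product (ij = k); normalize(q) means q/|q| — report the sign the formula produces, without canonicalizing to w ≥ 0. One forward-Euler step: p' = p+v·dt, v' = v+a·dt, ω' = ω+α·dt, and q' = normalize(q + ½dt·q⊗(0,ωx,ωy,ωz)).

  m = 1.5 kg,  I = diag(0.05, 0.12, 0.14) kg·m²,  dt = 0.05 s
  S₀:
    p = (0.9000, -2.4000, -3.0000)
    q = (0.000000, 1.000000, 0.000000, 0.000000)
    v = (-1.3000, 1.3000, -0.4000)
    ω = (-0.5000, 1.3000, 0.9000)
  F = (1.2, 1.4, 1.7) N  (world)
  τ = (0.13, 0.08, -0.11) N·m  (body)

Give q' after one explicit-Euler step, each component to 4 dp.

q' = (0.0125, 0.9991, -0.0225, 0.0325)

q⊗(0,ω) = (0.5000000, 0.0000000, -0.9000000, 1.3000000)
q' = normalize(q + ½dt·q⊗(0,ω)) = (0.0125, 0.9991, -0.0225, 0.0325)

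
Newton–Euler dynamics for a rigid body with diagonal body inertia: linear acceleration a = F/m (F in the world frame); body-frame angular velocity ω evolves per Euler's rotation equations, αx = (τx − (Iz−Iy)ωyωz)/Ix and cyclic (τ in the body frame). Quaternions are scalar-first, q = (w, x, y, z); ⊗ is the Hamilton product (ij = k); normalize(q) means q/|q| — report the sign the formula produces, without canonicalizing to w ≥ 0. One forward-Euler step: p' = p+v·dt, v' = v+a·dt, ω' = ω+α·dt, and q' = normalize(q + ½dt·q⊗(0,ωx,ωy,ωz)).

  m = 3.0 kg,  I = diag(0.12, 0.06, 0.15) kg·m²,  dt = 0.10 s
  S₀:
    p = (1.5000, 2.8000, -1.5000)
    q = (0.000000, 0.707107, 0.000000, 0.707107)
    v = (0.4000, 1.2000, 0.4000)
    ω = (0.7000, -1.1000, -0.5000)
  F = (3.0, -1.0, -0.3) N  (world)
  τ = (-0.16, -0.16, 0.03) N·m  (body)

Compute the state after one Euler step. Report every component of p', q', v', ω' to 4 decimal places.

p' = (1.5400, 2.9200, -1.4600)
q' = (-0.0071, 0.7442, 0.0423, 0.6666)
v' = (0.5000, 1.1667, 0.3900)
ω' = (0.5254, -1.3842, -0.5108)

linear accel F/m = (1.0000, -0.3333, -0.1000)
p' = p + v·dt = (1.5400, 2.9200, -1.4600)
v + (F/m)dt = (0.5000, 1.1667, 0.3900)
gyro term ω×Iω = (0.0495, 0.0105, 0.0462)
α = I⁻¹(τ − ω×Iω) = (-1.7458, -2.8417, -0.1080)
new body rate ω' = (0.5254, -1.3842, -0.5108)
q⊗(0,ω) = (-0.1414214, 0.7778177, 0.8485284, -0.7778177)
updated quaternion q' = (-0.0071, 0.7442, 0.0423, 0.6666)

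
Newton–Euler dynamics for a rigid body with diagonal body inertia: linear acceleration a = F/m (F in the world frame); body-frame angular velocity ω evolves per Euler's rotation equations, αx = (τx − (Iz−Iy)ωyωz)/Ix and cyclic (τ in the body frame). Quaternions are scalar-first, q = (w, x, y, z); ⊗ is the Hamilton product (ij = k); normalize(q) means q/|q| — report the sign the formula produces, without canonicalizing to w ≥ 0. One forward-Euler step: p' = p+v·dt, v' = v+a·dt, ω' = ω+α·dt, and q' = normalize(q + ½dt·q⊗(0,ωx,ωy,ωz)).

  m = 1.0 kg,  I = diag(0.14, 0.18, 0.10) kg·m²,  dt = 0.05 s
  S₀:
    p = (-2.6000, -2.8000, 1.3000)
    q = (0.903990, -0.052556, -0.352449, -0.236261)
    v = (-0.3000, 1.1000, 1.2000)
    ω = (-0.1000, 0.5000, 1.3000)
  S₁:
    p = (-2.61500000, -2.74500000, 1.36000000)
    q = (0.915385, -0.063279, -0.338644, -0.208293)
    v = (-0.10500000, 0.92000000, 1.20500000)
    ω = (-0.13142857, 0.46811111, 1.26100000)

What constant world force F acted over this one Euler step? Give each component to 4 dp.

v₁ − v₀ = (0.19500000, -0.18000000, 0.00500000)
F = m·Δv/dt = (3.9000, -3.6000, 0.1000)

F = (3.9000, -3.6000, 0.1000)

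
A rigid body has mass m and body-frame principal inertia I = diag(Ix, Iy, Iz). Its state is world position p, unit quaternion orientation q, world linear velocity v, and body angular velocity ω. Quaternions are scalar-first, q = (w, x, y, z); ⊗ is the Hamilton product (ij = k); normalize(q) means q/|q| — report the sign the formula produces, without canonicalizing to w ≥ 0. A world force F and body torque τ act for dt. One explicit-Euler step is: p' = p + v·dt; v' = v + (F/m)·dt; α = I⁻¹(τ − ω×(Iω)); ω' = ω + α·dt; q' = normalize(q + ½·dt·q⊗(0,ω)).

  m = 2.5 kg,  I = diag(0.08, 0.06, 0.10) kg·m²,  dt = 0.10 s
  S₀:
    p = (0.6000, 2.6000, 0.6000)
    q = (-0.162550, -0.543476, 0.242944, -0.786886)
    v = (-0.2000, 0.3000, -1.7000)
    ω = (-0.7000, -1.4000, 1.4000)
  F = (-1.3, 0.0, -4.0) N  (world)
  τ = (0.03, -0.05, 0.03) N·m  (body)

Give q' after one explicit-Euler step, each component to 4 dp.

q⊗(0,ω) = (1.0613288, -0.6477338, 1.5392566, 0.7033572)
q + ½dt·q⊗(0,ω), renormalized = (-0.1089, -0.5727, 0.3182, -0.7476)

q' = (-0.1089, -0.5727, 0.3182, -0.7476)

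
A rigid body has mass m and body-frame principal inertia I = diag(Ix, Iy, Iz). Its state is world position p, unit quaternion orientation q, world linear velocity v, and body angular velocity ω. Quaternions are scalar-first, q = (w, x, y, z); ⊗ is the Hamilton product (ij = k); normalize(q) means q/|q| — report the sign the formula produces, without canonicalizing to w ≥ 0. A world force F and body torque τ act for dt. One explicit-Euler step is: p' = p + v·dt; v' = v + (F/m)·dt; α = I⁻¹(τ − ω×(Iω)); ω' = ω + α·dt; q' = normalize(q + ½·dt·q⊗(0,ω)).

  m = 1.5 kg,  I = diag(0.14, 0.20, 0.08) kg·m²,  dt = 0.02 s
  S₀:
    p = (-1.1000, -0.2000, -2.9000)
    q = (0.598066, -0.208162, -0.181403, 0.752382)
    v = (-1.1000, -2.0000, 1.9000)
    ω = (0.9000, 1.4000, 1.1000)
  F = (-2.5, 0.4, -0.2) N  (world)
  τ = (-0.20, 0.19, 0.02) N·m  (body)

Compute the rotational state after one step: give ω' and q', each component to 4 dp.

gyro term ω×Iω = (-0.1848, 0.0594, 0.0756)
α = I⁻¹(τ − ω×Iω) = (-0.1086, 0.6530, -0.6950)
new body rate ω' = (0.8978, 1.4131, 1.0861)
q⊗(0,ω) = (-0.3863102, -0.7146187, 1.7434144, 0.5297085)
updated quaternion q' = (0.5941, -0.2153, -0.1639, 0.7575)

ω' = (0.8978, 1.4131, 1.0861)
q' = (0.5941, -0.2153, -0.1639, 0.7575)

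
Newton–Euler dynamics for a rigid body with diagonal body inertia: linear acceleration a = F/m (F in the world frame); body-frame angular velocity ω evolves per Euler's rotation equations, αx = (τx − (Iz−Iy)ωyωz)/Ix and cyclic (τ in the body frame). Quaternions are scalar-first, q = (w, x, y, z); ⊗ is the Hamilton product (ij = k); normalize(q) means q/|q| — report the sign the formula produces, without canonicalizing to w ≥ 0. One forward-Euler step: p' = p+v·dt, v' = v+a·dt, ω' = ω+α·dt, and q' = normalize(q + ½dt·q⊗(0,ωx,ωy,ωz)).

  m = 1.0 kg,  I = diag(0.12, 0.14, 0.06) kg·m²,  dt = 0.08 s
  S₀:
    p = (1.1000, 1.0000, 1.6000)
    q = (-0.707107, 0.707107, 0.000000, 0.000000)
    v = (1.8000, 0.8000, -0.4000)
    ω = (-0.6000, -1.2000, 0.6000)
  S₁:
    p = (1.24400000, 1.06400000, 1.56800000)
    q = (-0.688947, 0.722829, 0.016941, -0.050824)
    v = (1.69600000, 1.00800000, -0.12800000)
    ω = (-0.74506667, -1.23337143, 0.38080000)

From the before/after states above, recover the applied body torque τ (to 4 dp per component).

Δω = ω₁−ω₀ = (-0.14506667, -0.03337143, -0.21920000)
τ = I·(Δω/dt) + ω₀×(Iω₀) = (-0.1600, -0.0800, -0.1500)

τ = (-0.1600, -0.0800, -0.1500)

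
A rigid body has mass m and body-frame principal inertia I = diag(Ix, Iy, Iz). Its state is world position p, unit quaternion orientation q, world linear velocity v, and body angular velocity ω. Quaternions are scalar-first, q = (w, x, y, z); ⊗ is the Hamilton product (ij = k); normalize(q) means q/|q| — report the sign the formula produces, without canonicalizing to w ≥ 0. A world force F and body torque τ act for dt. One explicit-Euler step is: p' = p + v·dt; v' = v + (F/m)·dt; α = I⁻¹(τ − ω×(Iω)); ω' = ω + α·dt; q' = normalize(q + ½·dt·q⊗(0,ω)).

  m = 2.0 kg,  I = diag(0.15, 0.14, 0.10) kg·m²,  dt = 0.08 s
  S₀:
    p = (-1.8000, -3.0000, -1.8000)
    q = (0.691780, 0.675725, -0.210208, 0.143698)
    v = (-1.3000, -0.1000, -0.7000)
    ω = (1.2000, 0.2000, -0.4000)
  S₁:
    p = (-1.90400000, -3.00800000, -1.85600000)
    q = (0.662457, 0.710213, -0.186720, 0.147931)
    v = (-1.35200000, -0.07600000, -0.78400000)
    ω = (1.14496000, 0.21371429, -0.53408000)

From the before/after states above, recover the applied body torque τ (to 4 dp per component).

τ = (-0.1000, 0.0000, -0.1700)

ω₁ − ω₀ = (-0.05504000, 0.01371429, -0.13408000)
applied torque τ = (-0.1000, 0.0000, -0.1700)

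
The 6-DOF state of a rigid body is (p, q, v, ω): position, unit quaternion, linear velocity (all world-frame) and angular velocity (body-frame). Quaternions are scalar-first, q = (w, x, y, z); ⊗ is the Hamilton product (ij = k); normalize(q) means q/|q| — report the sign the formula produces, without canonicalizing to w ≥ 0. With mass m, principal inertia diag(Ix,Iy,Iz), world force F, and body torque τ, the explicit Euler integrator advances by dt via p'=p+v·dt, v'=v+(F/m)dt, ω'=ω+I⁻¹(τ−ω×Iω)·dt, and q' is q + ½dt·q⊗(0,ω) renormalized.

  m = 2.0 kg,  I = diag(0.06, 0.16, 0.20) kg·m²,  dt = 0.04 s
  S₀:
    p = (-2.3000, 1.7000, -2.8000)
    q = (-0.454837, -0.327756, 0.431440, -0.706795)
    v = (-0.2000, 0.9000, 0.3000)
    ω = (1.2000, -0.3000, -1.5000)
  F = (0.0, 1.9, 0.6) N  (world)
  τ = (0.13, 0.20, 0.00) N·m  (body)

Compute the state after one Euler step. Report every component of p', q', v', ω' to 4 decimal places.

p' = (-2.3080, 1.7360, -2.7880)
q' = (-0.4652, -0.3556, 0.4071, -0.7010)
v' = (-0.2000, 0.9380, 0.3120)
ω' = (1.2747, -0.3130, -1.4928)

ω×(Iω) gyroscopic = (0.0180, 0.2520, -0.0360)
(τ − ω×Iω)/I = (1.8667, -0.3250, 0.1800)
ω + α·dt = (1.2747, -0.3130, -1.4928)
q⊗(0,ω) = (-0.5374533, -1.4050029, -1.2033369, 0.2628543)
q + ½dt·q⊗(0,ω), renormalized = (-0.4652, -0.3556, 0.4071, -0.7010)
a = F/m = (0.0000, 0.9500, 0.3000)
p' = p + v·dt = (-2.3080, 1.7360, -2.7880)
v + (F/m)dt = (-0.2000, 0.9380, 0.3120)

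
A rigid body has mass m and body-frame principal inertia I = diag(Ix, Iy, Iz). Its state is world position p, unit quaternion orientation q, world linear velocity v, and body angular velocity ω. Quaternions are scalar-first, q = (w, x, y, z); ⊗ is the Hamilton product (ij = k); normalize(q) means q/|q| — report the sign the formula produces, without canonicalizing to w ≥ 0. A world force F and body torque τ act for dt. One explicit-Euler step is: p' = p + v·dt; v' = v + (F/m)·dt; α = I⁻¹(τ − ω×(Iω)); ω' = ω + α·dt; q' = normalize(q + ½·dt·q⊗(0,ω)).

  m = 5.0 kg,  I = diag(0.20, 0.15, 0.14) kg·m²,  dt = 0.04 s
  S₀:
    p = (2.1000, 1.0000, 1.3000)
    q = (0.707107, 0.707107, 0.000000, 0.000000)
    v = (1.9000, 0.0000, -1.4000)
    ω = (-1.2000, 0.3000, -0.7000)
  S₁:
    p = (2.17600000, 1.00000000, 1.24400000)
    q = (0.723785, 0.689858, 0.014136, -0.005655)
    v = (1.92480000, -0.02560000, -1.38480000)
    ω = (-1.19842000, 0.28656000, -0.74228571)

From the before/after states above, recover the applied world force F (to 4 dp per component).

velocity change Δv = (0.02480000, -0.02560000, 0.01520000)
m·(v₁−v₀)/dt = (3.1000, -3.2000, 1.9000)

F = (3.1000, -3.2000, 1.9000)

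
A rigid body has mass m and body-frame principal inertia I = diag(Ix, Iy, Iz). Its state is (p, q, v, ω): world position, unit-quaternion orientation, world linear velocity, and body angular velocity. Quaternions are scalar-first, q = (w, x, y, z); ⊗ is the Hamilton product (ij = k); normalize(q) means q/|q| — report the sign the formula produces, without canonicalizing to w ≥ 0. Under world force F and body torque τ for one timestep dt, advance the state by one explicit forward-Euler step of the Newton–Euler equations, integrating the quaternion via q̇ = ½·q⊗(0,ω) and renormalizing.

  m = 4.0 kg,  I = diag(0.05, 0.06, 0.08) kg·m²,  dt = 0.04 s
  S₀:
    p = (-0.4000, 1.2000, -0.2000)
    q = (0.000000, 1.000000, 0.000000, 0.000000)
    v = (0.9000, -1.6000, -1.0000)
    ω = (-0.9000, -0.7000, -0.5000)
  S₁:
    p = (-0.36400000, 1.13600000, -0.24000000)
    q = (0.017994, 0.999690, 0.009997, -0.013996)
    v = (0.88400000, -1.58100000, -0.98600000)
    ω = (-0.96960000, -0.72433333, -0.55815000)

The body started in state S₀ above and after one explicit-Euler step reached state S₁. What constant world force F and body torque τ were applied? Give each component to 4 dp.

F = (-1.6000, 1.9000, 1.4000)
τ = (-0.0800, -0.0500, -0.1100)

v₁ − v₀ = (-0.01600000, 0.01900000, 0.01400000)
m·(v₁−v₀)/dt = (-1.6000, 1.9000, 1.4000)
Δω = ω₁−ω₀ = (-0.06960000, -0.02433333, -0.05815000)
gyro term ω₀×Iω₀ = (0.0070, -0.0135, 0.0063)
I·α + gyro = (-0.0800, -0.0500, -0.1100)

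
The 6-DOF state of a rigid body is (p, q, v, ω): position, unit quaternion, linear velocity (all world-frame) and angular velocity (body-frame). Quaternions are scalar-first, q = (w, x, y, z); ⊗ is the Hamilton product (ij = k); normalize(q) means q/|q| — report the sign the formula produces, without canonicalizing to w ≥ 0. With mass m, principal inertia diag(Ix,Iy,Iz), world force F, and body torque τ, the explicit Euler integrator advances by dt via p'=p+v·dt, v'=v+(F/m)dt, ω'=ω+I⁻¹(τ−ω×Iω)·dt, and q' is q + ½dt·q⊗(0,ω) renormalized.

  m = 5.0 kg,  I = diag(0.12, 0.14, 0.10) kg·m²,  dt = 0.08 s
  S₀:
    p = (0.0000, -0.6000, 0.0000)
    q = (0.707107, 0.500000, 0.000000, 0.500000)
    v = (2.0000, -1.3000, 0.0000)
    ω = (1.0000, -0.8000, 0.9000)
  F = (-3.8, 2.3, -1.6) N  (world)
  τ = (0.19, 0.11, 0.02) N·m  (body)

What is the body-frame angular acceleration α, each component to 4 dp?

α = (1.3433, 0.6571, 0.3600)

gyro term ω×Iω = (0.0288, 0.0180, -0.0160)
angular accel α = (1.3433, 0.6571, 0.3600)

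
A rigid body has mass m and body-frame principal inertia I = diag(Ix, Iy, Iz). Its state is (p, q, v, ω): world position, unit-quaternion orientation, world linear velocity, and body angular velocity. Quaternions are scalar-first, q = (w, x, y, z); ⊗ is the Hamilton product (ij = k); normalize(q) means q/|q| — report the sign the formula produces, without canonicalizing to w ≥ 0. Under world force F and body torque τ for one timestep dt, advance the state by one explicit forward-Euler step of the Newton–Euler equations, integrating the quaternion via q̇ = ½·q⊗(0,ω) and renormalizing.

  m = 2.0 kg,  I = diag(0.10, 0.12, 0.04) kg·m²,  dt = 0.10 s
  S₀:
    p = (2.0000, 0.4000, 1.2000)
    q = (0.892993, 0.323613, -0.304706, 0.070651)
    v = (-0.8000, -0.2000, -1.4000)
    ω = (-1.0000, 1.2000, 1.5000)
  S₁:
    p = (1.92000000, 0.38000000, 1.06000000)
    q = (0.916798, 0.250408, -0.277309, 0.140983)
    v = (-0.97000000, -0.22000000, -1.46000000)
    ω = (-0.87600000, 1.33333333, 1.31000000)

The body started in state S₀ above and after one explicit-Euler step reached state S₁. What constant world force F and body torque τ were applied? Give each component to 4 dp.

Δv = v₁−v₀ = (-0.17000000, -0.02000000, -0.06000000)
applied force F = (-3.4000, -0.4000, -1.2000)
rate change Δω = (0.12400000, 0.13333333, -0.19000000)
gyro term ω₀×Iω₀ = (-0.1440, -0.0900, -0.0240)
τ = I·(Δω/dt) + ω₀×(Iω₀) = (-0.0200, 0.0700, -0.1000)

F = (-3.4000, -0.4000, -1.2000)
τ = (-0.0200, 0.0700, -0.1000)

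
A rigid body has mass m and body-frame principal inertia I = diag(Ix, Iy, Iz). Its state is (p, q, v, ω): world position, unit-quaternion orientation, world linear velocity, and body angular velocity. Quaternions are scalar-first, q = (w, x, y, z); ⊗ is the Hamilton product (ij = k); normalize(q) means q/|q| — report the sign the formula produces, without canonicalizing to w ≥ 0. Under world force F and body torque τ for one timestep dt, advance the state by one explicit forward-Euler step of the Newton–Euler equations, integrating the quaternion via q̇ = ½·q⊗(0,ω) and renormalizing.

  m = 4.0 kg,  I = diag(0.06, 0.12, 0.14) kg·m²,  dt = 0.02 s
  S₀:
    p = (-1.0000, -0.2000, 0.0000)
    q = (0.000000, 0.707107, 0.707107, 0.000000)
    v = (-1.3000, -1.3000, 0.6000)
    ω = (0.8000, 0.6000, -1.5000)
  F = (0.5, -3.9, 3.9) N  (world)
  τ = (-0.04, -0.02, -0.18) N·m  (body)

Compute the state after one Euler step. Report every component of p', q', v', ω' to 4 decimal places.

p' = (-1.0260, -0.2260, 0.0120)
q' = (-0.0099, 0.6964, 0.7176, -0.0014)
v' = (-1.2975, -1.3195, 0.6195)
ω' = (0.7927, 0.5807, -1.5298)

(τ − ω×Iω)/I = (-0.3667, -0.9667, -1.4914)
ω' = ω + α·dt = (0.7927, 0.5807, -1.5298)
2q̇ = q⊗(0,ω) = (-0.9899498, -1.0606605, 1.0606605, -0.1414214)
q + ½dt·q⊗(0,ω), renormalized = (-0.0099, 0.6964, 0.7176, -0.0014)
p' = p + v·dt = (-1.0260, -0.2260, 0.0120)
v' = v + a·dt = (-1.2975, -1.3195, 0.6195)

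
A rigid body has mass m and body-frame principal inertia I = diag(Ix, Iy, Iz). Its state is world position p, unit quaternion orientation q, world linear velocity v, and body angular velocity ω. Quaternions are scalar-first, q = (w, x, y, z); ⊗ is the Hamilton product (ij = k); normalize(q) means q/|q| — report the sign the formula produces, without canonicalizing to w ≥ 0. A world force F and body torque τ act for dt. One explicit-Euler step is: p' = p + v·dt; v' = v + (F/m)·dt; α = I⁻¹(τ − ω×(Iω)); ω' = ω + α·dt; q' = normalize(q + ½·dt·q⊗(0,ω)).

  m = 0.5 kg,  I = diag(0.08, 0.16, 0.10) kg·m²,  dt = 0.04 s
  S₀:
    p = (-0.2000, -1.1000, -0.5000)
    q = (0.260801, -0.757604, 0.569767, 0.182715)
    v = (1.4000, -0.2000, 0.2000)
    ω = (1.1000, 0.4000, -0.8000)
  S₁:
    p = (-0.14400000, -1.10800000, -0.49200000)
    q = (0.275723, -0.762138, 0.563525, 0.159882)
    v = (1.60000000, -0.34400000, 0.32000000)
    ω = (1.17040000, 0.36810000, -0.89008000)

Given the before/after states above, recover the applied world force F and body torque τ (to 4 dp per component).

F = (2.5000, -1.8000, 1.5000)
τ = (0.1600, -0.1100, -0.1900)

rate change Δω = (0.07040000, -0.03190000, -0.09008000)
I·α + gyro = (0.1600, -0.1100, -0.1900)
v₁ − v₀ = (0.20000000, -0.14400000, 0.12000000)
m·(v₁−v₀)/dt = (2.5000, -1.8000, 1.5000)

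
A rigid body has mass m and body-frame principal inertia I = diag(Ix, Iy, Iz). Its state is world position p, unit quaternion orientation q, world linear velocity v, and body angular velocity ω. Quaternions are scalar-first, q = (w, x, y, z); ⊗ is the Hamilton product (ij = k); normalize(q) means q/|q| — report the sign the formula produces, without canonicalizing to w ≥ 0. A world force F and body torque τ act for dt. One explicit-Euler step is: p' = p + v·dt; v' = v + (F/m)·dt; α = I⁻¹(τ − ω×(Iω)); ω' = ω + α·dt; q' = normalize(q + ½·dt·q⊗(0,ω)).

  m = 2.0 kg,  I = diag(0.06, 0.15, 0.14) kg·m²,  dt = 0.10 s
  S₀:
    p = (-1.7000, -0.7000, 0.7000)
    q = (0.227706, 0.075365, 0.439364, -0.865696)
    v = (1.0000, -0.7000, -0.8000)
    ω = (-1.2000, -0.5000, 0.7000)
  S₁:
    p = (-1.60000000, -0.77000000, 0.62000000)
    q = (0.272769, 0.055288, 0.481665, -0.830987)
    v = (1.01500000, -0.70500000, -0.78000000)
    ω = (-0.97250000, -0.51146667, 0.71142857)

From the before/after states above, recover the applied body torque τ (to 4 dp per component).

τ = (0.1400, 0.0500, 0.0700)

Δω = ω₁−ω₀ = (0.22750000, -0.01146667, 0.01142857)
I·α + gyro = (0.1400, 0.0500, 0.0700)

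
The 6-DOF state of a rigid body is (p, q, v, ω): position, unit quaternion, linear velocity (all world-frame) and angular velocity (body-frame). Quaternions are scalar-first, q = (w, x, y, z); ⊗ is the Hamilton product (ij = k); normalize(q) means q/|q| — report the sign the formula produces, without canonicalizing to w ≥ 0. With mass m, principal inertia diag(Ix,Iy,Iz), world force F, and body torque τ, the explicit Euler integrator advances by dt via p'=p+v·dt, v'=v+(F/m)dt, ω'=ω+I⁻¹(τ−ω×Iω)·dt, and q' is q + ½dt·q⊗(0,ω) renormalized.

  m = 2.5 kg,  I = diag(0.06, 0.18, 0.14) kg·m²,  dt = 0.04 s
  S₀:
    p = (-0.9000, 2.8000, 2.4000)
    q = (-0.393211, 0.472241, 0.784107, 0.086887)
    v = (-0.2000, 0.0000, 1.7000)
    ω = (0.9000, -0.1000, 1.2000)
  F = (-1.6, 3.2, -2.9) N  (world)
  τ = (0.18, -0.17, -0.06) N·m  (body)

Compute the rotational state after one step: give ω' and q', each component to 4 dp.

ω' = (1.0168, -0.1186, 1.1859)
q' = (-0.4020, 0.4839, 0.7748, 0.0624)

gyro term ω×Iω = (0.0048, -0.0864, -0.0108)
angular accel α = (2.9200, -0.4644, -0.3514)
ω + α·dt = (1.0168, -0.1186, 1.1859)
q⊗(0,ω) = (-0.4508706, 0.5957272, -0.4491698, -1.2247736)
q' = normalize(q + ½dt·q⊗(0,ω)) = (-0.4020, 0.4839, 0.7748, 0.0624)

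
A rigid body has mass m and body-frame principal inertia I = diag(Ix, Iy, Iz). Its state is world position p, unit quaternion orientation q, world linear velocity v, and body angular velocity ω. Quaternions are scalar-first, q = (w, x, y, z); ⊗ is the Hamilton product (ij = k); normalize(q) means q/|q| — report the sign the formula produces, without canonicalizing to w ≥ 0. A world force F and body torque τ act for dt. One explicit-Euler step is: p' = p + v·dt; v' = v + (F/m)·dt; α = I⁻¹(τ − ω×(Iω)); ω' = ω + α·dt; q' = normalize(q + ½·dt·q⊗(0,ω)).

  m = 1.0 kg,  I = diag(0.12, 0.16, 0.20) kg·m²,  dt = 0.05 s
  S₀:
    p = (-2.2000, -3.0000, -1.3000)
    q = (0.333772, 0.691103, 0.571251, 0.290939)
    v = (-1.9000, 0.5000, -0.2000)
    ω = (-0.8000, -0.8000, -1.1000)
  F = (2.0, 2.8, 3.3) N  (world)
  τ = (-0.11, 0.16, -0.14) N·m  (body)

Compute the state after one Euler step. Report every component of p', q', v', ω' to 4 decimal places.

p' = (-2.2950, -2.9750, -1.3100)
q' = (0.3667, 0.6740, 0.5773, 0.2791)
v' = (-1.8000, 0.6400, -0.0350)
ω' = (-0.8605, -0.7280, -1.1414)

gyro term ω×Iω = (0.0352, -0.0704, 0.0256)
angular accel α = (-1.2100, 1.4400, -0.8280)
ω' = ω + α·dt = (-0.8605, -0.7280, -1.1414)
q⊗(0,ω) = (1.3299161, -0.6626425, 0.2604445, -0.4630308)
q' = normalize(q + ½dt·q⊗(0,ω)) = (0.3667, 0.6740, 0.5773, 0.2791)
p' = p + v·dt = (-2.2950, -2.9750, -1.3100)
v' = v + a·dt = (-1.8000, 0.6400, -0.0350)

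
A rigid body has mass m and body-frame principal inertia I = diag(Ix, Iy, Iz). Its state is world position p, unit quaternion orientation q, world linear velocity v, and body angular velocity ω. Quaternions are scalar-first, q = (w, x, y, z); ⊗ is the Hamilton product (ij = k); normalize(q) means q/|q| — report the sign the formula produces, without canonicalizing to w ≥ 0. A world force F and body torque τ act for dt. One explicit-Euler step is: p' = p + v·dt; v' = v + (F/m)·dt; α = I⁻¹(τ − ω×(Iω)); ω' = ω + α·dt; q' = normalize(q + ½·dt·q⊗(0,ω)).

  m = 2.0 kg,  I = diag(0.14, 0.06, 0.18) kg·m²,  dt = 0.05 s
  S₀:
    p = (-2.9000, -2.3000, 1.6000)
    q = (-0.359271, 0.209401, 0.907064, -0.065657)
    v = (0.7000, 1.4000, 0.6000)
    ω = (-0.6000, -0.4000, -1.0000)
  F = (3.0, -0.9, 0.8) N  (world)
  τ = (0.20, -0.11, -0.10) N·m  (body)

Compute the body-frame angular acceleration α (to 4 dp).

α = (1.0857, -1.4333, -0.4489)

ω×(Iω) gyroscopic = (0.0480, -0.0240, -0.0192)
α = I⁻¹(τ − ω×Iω) = (1.0857, -1.4333, -0.4489)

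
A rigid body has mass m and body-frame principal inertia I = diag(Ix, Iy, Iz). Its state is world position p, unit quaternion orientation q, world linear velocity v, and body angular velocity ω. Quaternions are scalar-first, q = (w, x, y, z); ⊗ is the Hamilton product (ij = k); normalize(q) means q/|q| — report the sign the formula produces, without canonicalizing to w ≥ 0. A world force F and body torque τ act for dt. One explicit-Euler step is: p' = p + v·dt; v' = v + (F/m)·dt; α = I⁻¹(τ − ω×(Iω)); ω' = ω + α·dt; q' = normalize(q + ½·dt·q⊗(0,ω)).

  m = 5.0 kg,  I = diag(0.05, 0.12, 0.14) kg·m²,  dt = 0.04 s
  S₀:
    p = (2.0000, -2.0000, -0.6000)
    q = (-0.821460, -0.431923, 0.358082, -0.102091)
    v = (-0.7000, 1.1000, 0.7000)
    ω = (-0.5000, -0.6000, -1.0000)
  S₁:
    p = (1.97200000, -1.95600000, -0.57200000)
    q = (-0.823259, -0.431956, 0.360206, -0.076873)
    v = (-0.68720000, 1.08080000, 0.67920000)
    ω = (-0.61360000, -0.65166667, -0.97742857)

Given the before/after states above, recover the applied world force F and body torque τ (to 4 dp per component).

rate change Δω = (-0.11360000, -0.05166667, 0.02257143)
applied torque τ = (-0.1300, -0.2000, 0.1000)
Δv = v₁−v₀ = (0.01280000, -0.01920000, -0.02080000)
F = m·Δv/dt = (1.6000, -2.4000, -2.6000)

F = (1.6000, -2.4000, -2.6000)
τ = (-0.1300, -0.2000, 0.1000)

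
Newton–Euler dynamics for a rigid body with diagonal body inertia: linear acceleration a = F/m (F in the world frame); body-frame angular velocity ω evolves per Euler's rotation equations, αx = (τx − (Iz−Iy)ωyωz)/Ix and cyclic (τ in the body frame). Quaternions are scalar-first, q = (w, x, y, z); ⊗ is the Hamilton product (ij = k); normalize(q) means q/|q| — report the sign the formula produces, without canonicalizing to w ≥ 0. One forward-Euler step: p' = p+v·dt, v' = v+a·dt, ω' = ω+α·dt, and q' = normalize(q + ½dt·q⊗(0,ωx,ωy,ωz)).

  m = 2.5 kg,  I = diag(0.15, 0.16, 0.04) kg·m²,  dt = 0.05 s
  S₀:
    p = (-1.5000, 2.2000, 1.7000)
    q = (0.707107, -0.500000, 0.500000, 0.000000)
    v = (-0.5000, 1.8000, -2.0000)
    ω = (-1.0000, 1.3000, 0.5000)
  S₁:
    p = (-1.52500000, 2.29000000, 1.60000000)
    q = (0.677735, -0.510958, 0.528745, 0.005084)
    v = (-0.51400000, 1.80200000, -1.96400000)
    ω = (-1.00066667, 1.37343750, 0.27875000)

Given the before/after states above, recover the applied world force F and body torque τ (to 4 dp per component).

F = (-0.7000, 0.1000, 1.8000)
τ = (-0.0800, 0.1800, -0.1900)

velocity change Δv = (-0.01400000, 0.00200000, 0.03600000)
applied force F = (-0.7000, 0.1000, 1.8000)
rate change Δω = (-0.00066667, 0.07343750, -0.22125000)
precession coupling = (-0.0780, -0.0550, -0.0130)
I·α + gyro = (-0.0800, 0.1800, -0.1900)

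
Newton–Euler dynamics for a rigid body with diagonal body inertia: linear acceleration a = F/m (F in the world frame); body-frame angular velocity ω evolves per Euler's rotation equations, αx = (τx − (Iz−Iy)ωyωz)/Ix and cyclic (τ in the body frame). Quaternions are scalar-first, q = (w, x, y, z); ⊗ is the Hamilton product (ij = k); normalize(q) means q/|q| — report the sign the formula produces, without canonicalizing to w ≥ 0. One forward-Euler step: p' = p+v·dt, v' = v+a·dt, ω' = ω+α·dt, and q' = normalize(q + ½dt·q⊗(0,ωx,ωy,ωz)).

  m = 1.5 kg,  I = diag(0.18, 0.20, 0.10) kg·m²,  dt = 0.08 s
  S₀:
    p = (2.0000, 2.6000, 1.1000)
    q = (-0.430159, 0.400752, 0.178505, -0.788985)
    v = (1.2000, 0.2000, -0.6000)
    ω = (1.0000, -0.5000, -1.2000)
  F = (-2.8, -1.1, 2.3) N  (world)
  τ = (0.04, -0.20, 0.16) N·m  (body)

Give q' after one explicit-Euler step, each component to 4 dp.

Hamilton product q⊗(0,ω) = (-1.2582815, -1.0388575, -0.0930031, 0.1373098)
q + ½dt·q⊗(0,ω), renormalized = (-0.4795, 0.3584, 0.1744, -0.7818)

q' = (-0.4795, 0.3584, 0.1744, -0.7818)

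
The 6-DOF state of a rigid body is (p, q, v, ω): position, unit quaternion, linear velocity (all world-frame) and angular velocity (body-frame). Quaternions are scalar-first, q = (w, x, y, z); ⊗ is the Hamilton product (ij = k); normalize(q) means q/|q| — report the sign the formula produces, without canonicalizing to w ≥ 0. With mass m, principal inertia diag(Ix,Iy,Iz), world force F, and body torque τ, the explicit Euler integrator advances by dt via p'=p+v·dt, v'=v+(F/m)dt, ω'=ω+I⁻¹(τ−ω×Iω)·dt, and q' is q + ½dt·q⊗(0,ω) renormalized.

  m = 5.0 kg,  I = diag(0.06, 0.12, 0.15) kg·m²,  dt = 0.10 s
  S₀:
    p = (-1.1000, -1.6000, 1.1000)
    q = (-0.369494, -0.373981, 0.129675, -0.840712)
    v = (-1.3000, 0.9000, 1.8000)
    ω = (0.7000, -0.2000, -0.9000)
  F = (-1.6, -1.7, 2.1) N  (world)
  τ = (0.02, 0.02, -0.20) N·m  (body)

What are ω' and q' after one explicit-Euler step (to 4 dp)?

ω' = (0.7243, -0.2306, -1.0277)
q' = (-0.3923, -0.4005, 0.0870, -0.8235)

gyro term ω×Iω = (0.0054, 0.0567, -0.0084)
(τ − ω×Iω)/I = (0.2433, -0.3058, -1.2773)
ω + α·dt = (0.7243, -0.2306, -1.0277)
Hamilton product q⊗(0,ω) = (-0.4689191, -0.5434957, -0.8511825, 0.3165683)
q + ½dt·q⊗(0,ω), renormalized = (-0.3923, -0.4005, 0.0870, -0.8235)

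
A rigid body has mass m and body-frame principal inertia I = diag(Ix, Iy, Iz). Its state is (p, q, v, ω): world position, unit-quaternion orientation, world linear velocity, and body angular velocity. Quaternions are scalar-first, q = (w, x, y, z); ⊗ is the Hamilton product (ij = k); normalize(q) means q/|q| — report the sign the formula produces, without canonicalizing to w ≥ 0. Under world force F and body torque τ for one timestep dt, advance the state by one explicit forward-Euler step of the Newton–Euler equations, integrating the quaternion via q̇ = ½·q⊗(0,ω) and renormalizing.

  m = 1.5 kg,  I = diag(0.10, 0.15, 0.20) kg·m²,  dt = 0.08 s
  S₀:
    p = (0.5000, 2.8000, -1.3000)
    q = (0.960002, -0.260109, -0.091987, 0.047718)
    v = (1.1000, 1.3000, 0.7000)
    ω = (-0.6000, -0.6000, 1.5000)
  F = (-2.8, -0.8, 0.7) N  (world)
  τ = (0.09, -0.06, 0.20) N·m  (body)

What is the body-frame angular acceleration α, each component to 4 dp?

gyro term ω×Iω = (-0.0450, 0.0900, 0.0180)
(τ − ω×Iω)/I = (1.3500, -1.0000, 0.9100)

α = (1.3500, -1.0000, 0.9100)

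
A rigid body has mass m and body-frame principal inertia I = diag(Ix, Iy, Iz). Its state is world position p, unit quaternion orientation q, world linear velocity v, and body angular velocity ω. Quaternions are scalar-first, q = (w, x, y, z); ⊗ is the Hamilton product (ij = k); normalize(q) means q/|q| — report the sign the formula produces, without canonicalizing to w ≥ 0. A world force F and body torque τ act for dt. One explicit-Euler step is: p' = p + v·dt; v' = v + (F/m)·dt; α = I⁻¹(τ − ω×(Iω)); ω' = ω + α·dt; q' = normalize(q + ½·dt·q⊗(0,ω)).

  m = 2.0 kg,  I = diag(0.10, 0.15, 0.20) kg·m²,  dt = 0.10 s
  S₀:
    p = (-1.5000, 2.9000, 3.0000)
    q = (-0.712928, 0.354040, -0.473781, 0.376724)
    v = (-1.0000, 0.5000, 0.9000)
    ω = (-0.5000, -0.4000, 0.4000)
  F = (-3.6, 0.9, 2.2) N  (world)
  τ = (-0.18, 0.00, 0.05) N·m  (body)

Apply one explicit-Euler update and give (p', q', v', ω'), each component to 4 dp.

p' = (-1.6000, 2.9500, 3.0900)
q' = (-0.7206, 0.3697, -0.4757, 0.3433)
v' = (-1.1800, 0.5450, 1.0100)
ω' = (-0.6720, -0.4133, 0.4200)

precession coupling ω×(Iω) = (-0.0080, 0.0200, 0.0100)
α = I⁻¹(τ − ω×Iω) = (-1.7200, -0.1333, 0.2000)
new body rate ω' = (-0.6720, -0.4133, 0.4200)
2q̇ = q⊗(0,ω) = (-0.1631820, 0.3176412, -0.0448068, -0.6636777)
updated quaternion q' = (-0.7206, 0.3697, -0.4757, 0.3433)
linear accel F/m = (-1.8000, 0.4500, 1.1000)
p + v·dt = (-1.6000, 2.9500, 3.0900)
v' = v + a·dt = (-1.1800, 0.5450, 1.0100)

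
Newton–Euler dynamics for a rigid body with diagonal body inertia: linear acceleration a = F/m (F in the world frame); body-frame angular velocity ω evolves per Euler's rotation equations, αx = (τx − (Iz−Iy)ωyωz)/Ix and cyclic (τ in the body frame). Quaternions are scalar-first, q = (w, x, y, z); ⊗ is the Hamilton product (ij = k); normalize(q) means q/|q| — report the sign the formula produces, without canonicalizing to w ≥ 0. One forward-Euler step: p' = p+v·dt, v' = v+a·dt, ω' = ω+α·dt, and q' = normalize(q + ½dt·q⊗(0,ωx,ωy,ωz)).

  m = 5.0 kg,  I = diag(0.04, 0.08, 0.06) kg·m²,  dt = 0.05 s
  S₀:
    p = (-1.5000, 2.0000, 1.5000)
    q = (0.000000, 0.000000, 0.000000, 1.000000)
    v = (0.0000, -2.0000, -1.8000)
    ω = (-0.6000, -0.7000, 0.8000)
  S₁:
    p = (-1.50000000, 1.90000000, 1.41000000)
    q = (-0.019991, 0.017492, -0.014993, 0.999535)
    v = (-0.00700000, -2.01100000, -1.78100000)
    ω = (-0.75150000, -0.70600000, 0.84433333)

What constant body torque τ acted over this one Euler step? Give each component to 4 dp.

τ = (-0.1100, 0.0000, 0.0700)

Δω = ω₁−ω₀ = (-0.15150000, -0.00600000, 0.04433333)
gyro term ω₀×Iω₀ = (0.0112, 0.0096, 0.0168)
τ = I·(Δω/dt) + ω₀×(Iω₀) = (-0.1100, 0.0000, 0.0700)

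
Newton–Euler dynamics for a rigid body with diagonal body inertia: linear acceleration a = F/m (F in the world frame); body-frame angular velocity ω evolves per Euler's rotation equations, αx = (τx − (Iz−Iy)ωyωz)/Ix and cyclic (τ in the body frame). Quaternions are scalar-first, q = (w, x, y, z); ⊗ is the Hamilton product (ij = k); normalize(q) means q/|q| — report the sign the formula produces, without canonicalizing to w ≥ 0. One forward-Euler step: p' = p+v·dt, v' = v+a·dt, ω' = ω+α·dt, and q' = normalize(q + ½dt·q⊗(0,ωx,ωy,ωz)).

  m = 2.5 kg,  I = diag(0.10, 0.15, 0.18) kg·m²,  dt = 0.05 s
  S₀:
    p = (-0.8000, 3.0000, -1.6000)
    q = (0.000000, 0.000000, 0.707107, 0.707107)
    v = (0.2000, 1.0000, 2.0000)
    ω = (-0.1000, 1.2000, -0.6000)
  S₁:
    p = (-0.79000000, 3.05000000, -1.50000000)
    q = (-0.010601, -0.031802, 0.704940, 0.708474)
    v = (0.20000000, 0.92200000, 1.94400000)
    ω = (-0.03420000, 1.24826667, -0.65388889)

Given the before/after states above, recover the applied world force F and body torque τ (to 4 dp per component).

ω₁ − ω₀ = (0.06580000, 0.04826667, -0.05388889)
precession coupling = (-0.0216, -0.0048, -0.0060)
applied torque τ = (0.1100, 0.1400, -0.2000)
Δv = v₁−v₀ = (0.00000000, -0.07800000, -0.05600000)
applied force F = (0.0000, -3.9000, -2.8000)

F = (0.0000, -3.9000, -2.8000)
τ = (0.1100, 0.1400, -0.2000)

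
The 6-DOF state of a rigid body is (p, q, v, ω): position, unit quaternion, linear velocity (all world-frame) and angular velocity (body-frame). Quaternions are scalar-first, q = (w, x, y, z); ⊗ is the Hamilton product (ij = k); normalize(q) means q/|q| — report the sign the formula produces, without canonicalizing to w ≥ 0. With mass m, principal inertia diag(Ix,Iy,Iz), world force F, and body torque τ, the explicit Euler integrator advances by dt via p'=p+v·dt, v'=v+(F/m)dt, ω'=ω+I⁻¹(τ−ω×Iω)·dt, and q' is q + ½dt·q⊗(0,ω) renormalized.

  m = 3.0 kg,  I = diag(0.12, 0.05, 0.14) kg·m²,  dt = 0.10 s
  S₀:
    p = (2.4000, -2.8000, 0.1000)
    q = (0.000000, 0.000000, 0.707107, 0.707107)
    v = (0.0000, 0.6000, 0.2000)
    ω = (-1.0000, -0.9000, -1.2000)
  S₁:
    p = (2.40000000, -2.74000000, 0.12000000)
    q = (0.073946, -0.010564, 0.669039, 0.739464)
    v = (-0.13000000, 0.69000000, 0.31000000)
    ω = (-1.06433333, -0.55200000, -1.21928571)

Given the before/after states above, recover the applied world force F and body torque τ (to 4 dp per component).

F = (-3.9000, 2.7000, 3.3000)
τ = (0.0200, 0.1500, -0.0900)

ω₁ − ω₀ = (-0.06433333, 0.34800000, -0.01928571)
ω₀×(Iω₀) = (0.0972, -0.0240, -0.0630)
τ = I·(Δω/dt) + ω₀×(Iω₀) = (0.0200, 0.1500, -0.0900)
v₁ − v₀ = (-0.13000000, 0.09000000, 0.11000000)
F = m·Δv/dt = (-3.9000, 2.7000, 3.3000)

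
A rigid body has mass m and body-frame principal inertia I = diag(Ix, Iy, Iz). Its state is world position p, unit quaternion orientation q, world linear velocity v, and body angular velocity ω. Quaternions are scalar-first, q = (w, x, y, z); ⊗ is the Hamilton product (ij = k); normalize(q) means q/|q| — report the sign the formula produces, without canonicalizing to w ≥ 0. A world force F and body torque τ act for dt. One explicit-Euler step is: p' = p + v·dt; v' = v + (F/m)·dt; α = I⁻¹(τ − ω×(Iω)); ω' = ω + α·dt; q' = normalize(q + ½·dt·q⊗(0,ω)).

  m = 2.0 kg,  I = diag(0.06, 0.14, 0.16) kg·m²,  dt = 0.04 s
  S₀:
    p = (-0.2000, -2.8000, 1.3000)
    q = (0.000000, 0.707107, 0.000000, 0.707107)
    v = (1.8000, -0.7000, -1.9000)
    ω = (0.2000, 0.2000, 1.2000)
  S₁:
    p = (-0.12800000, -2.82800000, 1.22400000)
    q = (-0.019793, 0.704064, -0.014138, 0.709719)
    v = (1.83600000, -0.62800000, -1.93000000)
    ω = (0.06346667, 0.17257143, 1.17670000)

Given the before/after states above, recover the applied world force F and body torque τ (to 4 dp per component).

velocity change Δv = (0.03600000, 0.07200000, -0.03000000)
applied force F = (1.8000, 3.6000, -1.5000)
ω₁ − ω₀ = (-0.13653333, -0.02742857, -0.02330000)
precession coupling = (0.0048, -0.0240, 0.0032)
τ = I·(Δω/dt) + ω₀×(Iω₀) = (-0.2000, -0.1200, -0.0900)

F = (1.8000, 3.6000, -1.5000)
τ = (-0.2000, -0.1200, -0.0900)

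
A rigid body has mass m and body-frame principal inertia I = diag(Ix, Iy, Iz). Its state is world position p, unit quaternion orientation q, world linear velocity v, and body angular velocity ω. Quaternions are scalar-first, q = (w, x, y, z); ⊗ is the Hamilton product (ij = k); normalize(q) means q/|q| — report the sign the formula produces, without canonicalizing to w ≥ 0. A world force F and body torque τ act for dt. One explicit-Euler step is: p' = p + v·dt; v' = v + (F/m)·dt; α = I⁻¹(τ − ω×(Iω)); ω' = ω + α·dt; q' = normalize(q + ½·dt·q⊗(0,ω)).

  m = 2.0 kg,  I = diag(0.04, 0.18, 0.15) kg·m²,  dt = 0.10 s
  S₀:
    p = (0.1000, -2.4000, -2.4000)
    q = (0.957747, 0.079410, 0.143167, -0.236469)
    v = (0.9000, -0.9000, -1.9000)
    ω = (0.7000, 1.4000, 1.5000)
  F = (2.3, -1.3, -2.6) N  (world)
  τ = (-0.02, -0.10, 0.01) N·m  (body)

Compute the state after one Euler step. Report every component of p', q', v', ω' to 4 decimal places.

gyro term ω×Iω = (-0.0630, -0.1155, 0.1372)
(τ − ω×Iω)/I = (1.0750, 0.0861, -0.8480)
new body rate ω' = (0.8075, 1.4086, 1.4152)
2q̇ = q⊗(0,ω) = (0.0986827, 1.2162300, 1.0562025, 1.4475776)
q' = normalize(q + ½dt·q⊗(0,ω)) = (0.9571, 0.1394, 0.1948, -0.1631)
linear accel F/m = (1.1500, -0.6500, -1.3000)
p + v·dt = (0.1900, -2.4900, -2.5900)
v' = v + a·dt = (1.0150, -0.9650, -2.0300)

p' = (0.1900, -2.4900, -2.5900)
q' = (0.9571, 0.1394, 0.1948, -0.1631)
v' = (1.0150, -0.9650, -2.0300)
ω' = (0.8075, 1.4086, 1.4152)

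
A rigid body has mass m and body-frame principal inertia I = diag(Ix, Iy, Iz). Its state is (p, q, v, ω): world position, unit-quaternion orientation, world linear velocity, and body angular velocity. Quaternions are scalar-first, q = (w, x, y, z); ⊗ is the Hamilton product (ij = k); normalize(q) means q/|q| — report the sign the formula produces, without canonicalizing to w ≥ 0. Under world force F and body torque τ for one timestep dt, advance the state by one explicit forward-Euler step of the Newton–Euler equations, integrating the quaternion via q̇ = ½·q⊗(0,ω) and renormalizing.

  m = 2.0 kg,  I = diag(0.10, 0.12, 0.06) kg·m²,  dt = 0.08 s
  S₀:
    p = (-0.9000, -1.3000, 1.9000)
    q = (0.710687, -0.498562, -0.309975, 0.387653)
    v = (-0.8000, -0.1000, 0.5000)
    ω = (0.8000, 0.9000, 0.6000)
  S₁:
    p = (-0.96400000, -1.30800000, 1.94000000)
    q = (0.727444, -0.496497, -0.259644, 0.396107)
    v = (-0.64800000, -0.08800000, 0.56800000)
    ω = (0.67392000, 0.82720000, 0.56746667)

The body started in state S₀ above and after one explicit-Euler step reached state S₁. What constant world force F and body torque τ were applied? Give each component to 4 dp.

F = (3.8000, 0.3000, 1.7000)
τ = (-0.1900, -0.0900, -0.0100)

ω₁ − ω₀ = (-0.12608000, -0.07280000, -0.03253333)
applied torque τ = (-0.1900, -0.0900, -0.0100)
velocity change Δv = (0.15200000, 0.01200000, 0.06800000)
m·(v₁−v₀)/dt = (3.8000, 0.3000, 1.7000)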